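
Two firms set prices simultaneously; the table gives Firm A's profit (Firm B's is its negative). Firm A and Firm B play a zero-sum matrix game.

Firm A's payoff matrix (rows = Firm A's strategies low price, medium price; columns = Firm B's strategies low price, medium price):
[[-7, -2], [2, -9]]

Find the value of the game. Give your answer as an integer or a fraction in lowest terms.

-67/16

Row minima are -7 and -9, so Firm A's maximin is -7; column maxima are 2 and -2, so Firm B's minimax is -2. These differ, so the equilibrium is in mixed strategies.
Let Firm A play low price with probability p. Firm B is indifferent when −7p + 2(1−p) = −2p − 9(1−p), giving p = 11/16.
Let Firm B play low price with probability q. Firm A is indifferent when −7q − 2(1−q) = 2q − 9(1−q), giving q = 7/16.
The value is -7·(7/16) + (-2)·(9/16) = -67/16.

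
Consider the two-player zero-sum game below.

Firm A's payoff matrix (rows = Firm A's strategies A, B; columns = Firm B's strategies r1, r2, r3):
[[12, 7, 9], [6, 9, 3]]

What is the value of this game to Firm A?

Column r1 is strictly dominated by r3 for Firm B (it gives Firm A more in every row).
The remaining 2×2 game on (A, B) × (r2, r3) has no saddle point. Let Firm A play A with probability p; indifference gives 7p + 9(1−p) = 9p + 3(1−p), so p = 3/4.
Similarly Firm B's optimal q on r2 is 3/4, and the value is 7·(3/4) + (9)·(1/4) = 15/2.

15/2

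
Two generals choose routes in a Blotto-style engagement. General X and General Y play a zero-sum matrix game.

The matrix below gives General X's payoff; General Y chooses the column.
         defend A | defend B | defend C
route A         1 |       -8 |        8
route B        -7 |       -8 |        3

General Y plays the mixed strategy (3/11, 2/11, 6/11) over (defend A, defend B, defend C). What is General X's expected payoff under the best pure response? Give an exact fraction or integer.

35/11

route A: (1)·(3/11) + (-8)·(2/11) + (8)·(6/11) = 35/11.
route B: (-7)·(3/11) + (-8)·(2/11) + (3)·(6/11) = -19/11.
The best pure response is route A with expected payoff 35/11.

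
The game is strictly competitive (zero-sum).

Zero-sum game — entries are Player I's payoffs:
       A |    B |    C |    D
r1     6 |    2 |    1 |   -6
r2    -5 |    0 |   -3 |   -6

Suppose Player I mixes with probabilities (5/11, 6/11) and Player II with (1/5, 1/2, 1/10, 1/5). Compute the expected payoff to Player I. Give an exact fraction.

Against (1/5, 1/2, 1/10, 1/5), each row's expected payoff is r1: 11/10; r2: -5/2.
Taking the (5/11, 6/11)-weighted average: (5/11)·(11/10) + (6/11)·(-5/2) = -19/22.

-19/22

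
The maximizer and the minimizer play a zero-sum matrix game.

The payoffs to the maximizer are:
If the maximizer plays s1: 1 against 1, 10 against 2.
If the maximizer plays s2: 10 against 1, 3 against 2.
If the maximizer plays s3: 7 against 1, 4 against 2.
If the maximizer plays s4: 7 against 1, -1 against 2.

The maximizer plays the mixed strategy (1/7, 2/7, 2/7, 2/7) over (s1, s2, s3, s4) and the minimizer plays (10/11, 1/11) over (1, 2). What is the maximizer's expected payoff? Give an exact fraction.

Against (10/11, 1/11), each row's expected payoff is s1: 20/11; s2: 103/11; s3: 74/11; s4: 69/11.
Taking the (1/7, 2/7, 2/7, 2/7)-weighted average: (1/7)·(20/11) + (2/7)·(103/11) + (2/7)·(74/11) + (2/7)·(69/11) = 512/77.

512/77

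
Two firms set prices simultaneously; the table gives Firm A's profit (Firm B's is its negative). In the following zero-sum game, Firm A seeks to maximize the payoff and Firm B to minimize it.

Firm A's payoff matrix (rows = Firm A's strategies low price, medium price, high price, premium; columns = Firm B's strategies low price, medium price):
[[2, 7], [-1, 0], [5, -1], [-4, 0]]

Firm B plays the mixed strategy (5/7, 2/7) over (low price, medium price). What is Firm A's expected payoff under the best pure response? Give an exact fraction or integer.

24/7

low price: (2)·(5/7) + (7)·(2/7) = 24/7.
medium price: (-1)·(5/7) + (0)·(2/7) = -5/7.
high price: (5)·(5/7) + (-1)·(2/7) = 23/7.
premium: (-4)·(5/7) + (0)·(2/7) = -20/7.
The best pure response is low price with expected payoff 24/7.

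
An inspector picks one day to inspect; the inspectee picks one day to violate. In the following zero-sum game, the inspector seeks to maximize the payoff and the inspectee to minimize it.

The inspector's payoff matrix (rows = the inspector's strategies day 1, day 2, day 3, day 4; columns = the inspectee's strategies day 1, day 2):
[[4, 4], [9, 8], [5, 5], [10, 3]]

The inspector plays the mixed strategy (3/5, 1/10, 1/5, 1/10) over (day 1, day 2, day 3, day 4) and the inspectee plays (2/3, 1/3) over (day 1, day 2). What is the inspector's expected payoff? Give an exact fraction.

Against (2/3, 1/3), each row's expected payoff is day 1: 4; day 2: 26/3; day 3: 5; day 4: 23/3.
Taking the (3/5, 1/10, 1/5, 1/10)-weighted average: (3/5)·(4) + (1/10)·(26/3) + (1/5)·(5) + (1/10)·(23/3) = 151/30.

151/30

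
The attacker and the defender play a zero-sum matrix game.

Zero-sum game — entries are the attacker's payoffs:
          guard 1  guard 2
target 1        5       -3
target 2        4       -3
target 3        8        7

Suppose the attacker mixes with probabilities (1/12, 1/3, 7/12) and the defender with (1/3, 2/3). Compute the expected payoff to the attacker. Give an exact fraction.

Against (1/3, 2/3), each row's expected payoff is target 1: -1/3; target 2: -2/3; target 3: 22/3.
Taking the (1/12, 1/3, 7/12)-weighted average: (1/12)·(-1/3) + (1/3)·(-2/3) + (7/12)·(22/3) = 145/36.

145/36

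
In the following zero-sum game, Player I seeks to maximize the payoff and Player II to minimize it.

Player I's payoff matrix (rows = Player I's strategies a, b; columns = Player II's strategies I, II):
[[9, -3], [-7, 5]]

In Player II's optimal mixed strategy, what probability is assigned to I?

1/3

Row minima are -3 and -7, so Player I's maximin is -3; column maxima are 9 and 5, so Player II's minimax is 5. These differ, so the equilibrium is in mixed strategies.
Let Player II play I with probability q. Player I is indifferent when 9q − 3(1−q) = −7q + 5(1−q), giving q = 1/3.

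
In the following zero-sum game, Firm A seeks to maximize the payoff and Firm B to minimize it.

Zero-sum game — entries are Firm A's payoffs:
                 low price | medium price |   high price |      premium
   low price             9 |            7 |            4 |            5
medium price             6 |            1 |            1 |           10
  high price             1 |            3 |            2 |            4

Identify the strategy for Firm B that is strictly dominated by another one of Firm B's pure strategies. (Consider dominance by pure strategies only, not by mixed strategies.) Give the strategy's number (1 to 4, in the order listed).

4

Firm B prefers columns that give Firm A less. Compare premium with high price: 4 < 5, 1 < 10, 2 < 4.
So high price strictly dominates premium for Firm B; premium is strictly dominated.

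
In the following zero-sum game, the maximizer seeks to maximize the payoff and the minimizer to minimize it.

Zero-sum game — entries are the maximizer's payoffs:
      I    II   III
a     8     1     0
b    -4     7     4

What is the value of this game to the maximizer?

Column II is strictly dominated by III for the minimizer (it gives the maximizer more in every row).
The remaining 2×2 game on (a, b) × (I, III) has no saddle point. Let the maximizer play a with probability p; indifference gives 8p − 4(1−p) = 4(1−p), so p = 1/2.
Similarly the minimizer's optimal q on I is 1/4, and the value is 8·(1/4) + (0)·(3/4) = 2.

2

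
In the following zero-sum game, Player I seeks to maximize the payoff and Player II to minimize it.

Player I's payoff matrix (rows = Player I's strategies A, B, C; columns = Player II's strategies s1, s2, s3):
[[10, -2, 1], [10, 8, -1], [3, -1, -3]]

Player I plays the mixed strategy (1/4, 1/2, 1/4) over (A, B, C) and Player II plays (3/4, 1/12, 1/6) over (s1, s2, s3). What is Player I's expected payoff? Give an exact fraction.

151/24

Against (3/4, 1/12, 1/6), each row's expected payoff is A: 15/2; B: 8; C: 5/3.
Taking the (1/4, 1/2, 1/4)-weighted average: (1/4)·(15/2) + (1/2)·(8) + (1/4)·(5/3) = 151/24.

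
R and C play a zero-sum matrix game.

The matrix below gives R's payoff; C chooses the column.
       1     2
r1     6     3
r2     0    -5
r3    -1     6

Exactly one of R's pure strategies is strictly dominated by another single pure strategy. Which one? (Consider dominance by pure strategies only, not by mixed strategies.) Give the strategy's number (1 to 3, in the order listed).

Compare r2 with r1: 6 > 0, 3 > -5.
So r1 strictly dominates r2 for R; r2 is strictly dominated.

2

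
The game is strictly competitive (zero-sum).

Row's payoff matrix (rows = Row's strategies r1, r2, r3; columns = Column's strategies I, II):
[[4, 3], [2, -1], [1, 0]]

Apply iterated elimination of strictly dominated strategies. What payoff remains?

Row r2 is strictly dominated by row r1 (4>2, 3>-1); eliminate r2.
Column I is strictly dominated by II for Column (3<4, 0<1); eliminate I.
Row r3 is strictly dominated by row r1 (3>0); eliminate r3.
Only (r1, II) remains, with payoff 3.

3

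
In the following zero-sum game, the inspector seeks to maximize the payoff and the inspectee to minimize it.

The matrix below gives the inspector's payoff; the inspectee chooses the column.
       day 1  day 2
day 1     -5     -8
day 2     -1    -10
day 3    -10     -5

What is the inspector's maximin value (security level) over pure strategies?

The worst-case payoff for each row is day 1: -8, day 2: -10, day 3: -10.
The best of these is -8.

-8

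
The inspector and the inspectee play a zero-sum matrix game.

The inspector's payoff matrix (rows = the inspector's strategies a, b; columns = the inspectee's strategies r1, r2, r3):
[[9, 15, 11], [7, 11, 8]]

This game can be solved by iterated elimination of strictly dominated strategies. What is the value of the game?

Column r2 is strictly dominated by r1 for the inspectee (9<15, 7<11); eliminate r2.
Row b is strictly dominated by row a (9>7, 11>8); eliminate b.
Column r3 is strictly dominated by r1 for the inspectee (9<11); eliminate r3.
Only (a, r1) remains, with payoff 9.

9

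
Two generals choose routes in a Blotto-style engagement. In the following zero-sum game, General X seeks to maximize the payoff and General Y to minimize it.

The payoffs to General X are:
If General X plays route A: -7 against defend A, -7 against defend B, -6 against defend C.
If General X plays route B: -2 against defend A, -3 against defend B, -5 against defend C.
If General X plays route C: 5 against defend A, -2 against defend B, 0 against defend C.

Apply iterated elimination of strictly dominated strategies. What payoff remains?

-2

Row route A is strictly dominated by row route B (-2>-7, -3>-7, -5>-6); eliminate route A.
Column defend A is strictly dominated by defend B for General Y (-3<-2, -2<5); eliminate defend A.
Row route B is strictly dominated by row route C (-2>-3, 0>-5); eliminate route B.
Column defend C is strictly dominated by defend B for General Y (-2<0); eliminate defend C.
Only (route C, defend B) remains, with payoff -2.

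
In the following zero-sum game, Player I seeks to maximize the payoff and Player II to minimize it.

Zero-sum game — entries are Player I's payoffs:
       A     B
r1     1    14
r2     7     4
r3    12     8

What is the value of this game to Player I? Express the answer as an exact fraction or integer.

160/17

Row r2 is strictly dominated by row r3, so Player I never plays it.
The remaining 2×2 game on (r1, r3) × (A, B) has no saddle point. Let Player I play r1 with probability p; indifference gives p + 12(1−p) = 14p + 8(1−p), so p = 4/17.
Similarly Player II's optimal q on A is 6/17, and the value is 1·(6/17) + (14)·(11/17) = 160/17.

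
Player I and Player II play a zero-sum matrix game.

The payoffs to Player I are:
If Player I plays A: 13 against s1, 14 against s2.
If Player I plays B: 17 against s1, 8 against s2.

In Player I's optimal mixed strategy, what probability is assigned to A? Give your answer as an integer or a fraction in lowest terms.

9/10

Row minima are 13 and 8, so Player I's maximin is 13; column maxima are 17 and 14, so Player II's minimax is 14. These differ, so the equilibrium is in mixed strategies.
Let Player I play A with probability p. Player II is indifferent when 13p + 17(1−p) = 14p + 8(1−p), giving p = 9/10.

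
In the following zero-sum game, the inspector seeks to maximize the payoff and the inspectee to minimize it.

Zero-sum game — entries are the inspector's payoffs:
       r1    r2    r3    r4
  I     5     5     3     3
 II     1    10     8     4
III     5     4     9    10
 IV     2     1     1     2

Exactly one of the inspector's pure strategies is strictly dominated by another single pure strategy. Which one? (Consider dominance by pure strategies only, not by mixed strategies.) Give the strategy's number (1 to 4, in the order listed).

4

Compare IV with I: 5 > 2, 5 > 1, 3 > 1, 3 > 2.
So I strictly dominates IV for the inspector; IV is strictly dominated.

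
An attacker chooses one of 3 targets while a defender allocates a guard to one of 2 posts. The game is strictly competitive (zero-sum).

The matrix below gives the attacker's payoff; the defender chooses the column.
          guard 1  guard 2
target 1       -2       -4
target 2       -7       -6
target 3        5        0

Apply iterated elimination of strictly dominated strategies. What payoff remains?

0

Row target 1 is strictly dominated by row target 3 (5>-2, 0>-4); eliminate target 1.
Row target 2 is strictly dominated by row target 3 (5>-7, 0>-6); eliminate target 2.
Column guard 1 is strictly dominated by guard 2 for the defender (0<5); eliminate guard 1.
Only (target 3, guard 2) remains, with payoff 0.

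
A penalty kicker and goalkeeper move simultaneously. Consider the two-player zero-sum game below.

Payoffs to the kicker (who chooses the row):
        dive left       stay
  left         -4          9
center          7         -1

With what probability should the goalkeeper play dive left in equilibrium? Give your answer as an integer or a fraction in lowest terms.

Row minima are -4 and -1, so the kicker's maximin is -1; column maxima are 7 and 9, so the goalkeeper's minimax is 7. These differ, so the equilibrium is in mixed strategies.
Let the goalkeeper play dive left with probability q. The kicker is indifferent when −4q + 9(1−q) = 7q − (1−q), giving q = 10/21.

10/21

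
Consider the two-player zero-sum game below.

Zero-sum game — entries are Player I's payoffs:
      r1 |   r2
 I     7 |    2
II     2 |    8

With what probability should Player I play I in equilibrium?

Row minima are 2 and 2, so Player I's maximin is 2; column maxima are 7 and 8, so Player II's minimax is 7. These differ, so the equilibrium is in mixed strategies.
Let Player I play I with probability p. Player II is indifferent when 7p + 2(1−p) = 2p + 8(1−p), giving p = 6/11.

6/11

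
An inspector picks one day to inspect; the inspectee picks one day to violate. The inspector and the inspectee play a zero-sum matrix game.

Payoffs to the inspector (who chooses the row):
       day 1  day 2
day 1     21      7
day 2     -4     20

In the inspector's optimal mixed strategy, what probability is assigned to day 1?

12/19

Row minima are 7 and -4, so the inspector's maximin is 7; column maxima are 21 and 20, so the inspectee's minimax is 20. These differ, so the equilibrium is in mixed strategies.
Let the inspector play day 1 with probability p. The inspectee is indifferent when 21p − 4(1−p) = 7p + 20(1−p), giving p = 12/19.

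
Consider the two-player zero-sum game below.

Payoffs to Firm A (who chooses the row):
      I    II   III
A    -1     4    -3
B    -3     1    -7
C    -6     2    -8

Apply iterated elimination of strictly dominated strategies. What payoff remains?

-3

Row B is strictly dominated by row A (-1>-3, 4>1, -3>-7); eliminate B.
Column I is strictly dominated by III for Firm B (-3<-1, -8<-6); eliminate I.
Column II is strictly dominated by III for Firm B (-3<4, -8<2); eliminate II.
Row C is strictly dominated by row A (-3>-8); eliminate C.
Only (A, III) remains, with payoff -3.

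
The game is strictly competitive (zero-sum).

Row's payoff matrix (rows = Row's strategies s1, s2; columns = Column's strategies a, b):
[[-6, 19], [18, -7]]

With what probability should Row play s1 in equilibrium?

1/2

Row minima are -6 and -7, so Row's maximin is -6; column maxima are 18 and 19, so Column's minimax is 18. These differ, so the equilibrium is in mixed strategies.
Let Row play s1 with probability p. Column is indifferent when −6p + 18(1−p) = 19p − 7(1−p), giving p = 1/2.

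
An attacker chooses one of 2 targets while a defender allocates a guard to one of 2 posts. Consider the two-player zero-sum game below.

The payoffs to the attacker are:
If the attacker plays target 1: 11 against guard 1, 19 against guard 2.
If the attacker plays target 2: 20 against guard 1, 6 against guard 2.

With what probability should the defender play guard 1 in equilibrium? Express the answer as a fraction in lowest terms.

13/22

Row minima are 11 and 6, so the attacker's maximin is 11; column maxima are 20 and 19, so the defender's minimax is 19. These differ, so the equilibrium is in mixed strategies.
Let the defender play guard 1 with probability q. The attacker is indifferent when 11q + 19(1−q) = 20q + 6(1−q), giving q = 13/22.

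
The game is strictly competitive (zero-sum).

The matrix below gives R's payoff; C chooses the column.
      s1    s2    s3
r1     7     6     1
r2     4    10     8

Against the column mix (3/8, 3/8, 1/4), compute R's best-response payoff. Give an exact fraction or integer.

r1: (7)·(3/8) + (6)·(3/8) + (1)·(1/4) = 41/8.
r2: (4)·(3/8) + (10)·(3/8) + (8)·(1/4) = 29/4.
The best pure response is r2 with expected payoff 29/4.

29/4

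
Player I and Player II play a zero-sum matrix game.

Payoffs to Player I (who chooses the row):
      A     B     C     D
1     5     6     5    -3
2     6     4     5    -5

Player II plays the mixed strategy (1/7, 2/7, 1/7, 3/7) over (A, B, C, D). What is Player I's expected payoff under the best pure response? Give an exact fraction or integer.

1: (5)·(1/7) + (6)·(2/7) + (5)·(1/7) + (-3)·(3/7) = 13/7.
2: (6)·(1/7) + (4)·(2/7) + (5)·(1/7) + (-5)·(3/7) = 4/7.
The best pure response is 1 with expected payoff 13/7.

13/7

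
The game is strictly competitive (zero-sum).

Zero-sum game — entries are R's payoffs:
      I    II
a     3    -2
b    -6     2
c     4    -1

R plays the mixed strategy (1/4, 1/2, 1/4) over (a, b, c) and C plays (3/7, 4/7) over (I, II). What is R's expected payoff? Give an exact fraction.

-11/28

Against (3/7, 4/7), each row's expected payoff is a: 1/7; b: -10/7; c: 8/7.
Taking the (1/4, 1/2, 1/4)-weighted average: (1/4)·(1/7) + (1/2)·(-10/7) + (1/4)·(8/7) = -11/28.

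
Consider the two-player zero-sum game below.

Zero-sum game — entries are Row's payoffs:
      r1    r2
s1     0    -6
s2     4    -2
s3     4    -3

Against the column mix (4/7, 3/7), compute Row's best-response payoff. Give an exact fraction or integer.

10/7

s1: (0)·(4/7) + (-6)·(3/7) = -18/7.
s2: (4)·(4/7) + (-2)·(3/7) = 10/7.
s3: (4)·(4/7) + (-3)·(3/7) = 1.
The best pure response is s2 with expected payoff 10/7.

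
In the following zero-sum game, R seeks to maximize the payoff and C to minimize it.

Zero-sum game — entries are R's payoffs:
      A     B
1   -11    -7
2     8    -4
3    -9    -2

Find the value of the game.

Row 1 is strictly dominated by row 3, so R never plays it.
The remaining 2×2 game on (2, 3) × (A, B) has no saddle point. Let R play 2 with probability p; indifference gives 8p − 9(1−p) = −4p − 2(1−p), so p = 7/19.
Similarly C's optimal q on A is 2/19, and the value is 8·(2/19) + (-4)·(17/19) = -52/19.

-52/19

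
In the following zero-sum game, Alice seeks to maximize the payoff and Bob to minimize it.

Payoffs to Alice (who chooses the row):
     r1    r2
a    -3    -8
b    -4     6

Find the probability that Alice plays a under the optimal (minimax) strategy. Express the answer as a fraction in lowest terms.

Row minima are -8 and -4, so Alice's maximin is -4; column maxima are -3 and 6, so Bob's minimax is -3. These differ, so the equilibrium is in mixed strategies.
Let Alice play a with probability p. Bob is indifferent when −3p − 4(1−p) = −8p + 6(1−p), giving p = 2/3.

2/3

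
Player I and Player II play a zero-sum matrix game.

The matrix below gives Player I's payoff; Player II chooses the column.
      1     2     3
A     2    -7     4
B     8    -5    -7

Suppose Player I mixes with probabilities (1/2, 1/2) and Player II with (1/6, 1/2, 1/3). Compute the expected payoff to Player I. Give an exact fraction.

Against (1/6, 1/2, 1/3), each row's expected payoff is A: -11/6; B: -7/2.
Taking the (1/2, 1/2)-weighted average: (1/2)·(-11/6) + (1/2)·(-7/2) = -8/3.

-8/3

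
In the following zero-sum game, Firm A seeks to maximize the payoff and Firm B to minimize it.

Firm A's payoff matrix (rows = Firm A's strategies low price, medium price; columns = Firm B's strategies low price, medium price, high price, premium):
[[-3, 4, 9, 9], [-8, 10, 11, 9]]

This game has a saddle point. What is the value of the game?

Row minima: -3, -8 → Firm A's maximin is -3.
Column maxima: -3, 10, 11, 9 → Firm B's minimax is -3.
They coincide at (low price, low price), so the value is -3.

-3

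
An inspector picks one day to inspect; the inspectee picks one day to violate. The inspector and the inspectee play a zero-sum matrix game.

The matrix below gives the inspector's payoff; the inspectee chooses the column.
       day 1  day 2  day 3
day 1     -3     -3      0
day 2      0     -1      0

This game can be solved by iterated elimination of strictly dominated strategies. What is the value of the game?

-1

Column day 3 is strictly dominated by day 2 for the inspectee (-3<0, -1<0); eliminate day 3.
Row day 1 is strictly dominated by row day 2 (0>-3, -1>-3); eliminate day 1.
Column day 1 is strictly dominated by day 2 for the inspectee (-1<0); eliminate day 1.
Only (day 2, day 2) remains, with payoff -1.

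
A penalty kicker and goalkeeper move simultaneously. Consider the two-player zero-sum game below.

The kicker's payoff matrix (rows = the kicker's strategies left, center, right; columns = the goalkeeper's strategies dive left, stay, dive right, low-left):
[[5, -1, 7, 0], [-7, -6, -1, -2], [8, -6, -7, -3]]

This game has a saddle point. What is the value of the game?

Row minima: -1, -7, -7 → the kicker's maximin is -1.
Column maxima: 8, -1, 7, 0 → the goalkeeper's minimax is -1.
They coincide at (left, stay), so the value is -1.

-1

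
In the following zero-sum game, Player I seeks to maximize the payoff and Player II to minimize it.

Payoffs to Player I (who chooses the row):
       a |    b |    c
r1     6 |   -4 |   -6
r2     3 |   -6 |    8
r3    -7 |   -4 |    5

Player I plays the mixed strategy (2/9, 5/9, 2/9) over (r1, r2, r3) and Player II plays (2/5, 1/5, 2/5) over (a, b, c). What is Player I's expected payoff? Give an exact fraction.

56/45

Against (2/5, 1/5, 2/5), each row's expected payoff is r1: -4/5; r2: 16/5; r3: -8/5.
Taking the (2/9, 5/9, 2/9)-weighted average: (2/9)·(-4/5) + (5/9)·(16/5) + (2/9)·(-8/5) = 56/45.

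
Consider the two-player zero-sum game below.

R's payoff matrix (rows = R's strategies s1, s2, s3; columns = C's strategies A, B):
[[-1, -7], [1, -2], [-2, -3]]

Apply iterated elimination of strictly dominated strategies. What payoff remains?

Row s1 is strictly dominated by row s2 (1>-1, -2>-7); eliminate s1.
Column A is strictly dominated by B for C (-2<1, -3<-2); eliminate A.
Row s3 is strictly dominated by row s2 (-2>-3); eliminate s3.
Only (s2, B) remains, with payoff -2.

-2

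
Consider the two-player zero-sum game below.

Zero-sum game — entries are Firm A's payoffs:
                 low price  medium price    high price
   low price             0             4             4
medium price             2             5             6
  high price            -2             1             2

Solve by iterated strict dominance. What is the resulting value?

2

Row low price is strictly dominated by row medium price (2>0, 5>4, 6>4); eliminate low price.
Column medium price is strictly dominated by low price for Firm B (2<5, -2<1); eliminate medium price.
Column high price is strictly dominated by low price for Firm B (2<6, -2<2); eliminate high price.
Row high price is strictly dominated by row medium price (2>-2); eliminate high price.
Only (medium price, low price) remains, with payoff 2.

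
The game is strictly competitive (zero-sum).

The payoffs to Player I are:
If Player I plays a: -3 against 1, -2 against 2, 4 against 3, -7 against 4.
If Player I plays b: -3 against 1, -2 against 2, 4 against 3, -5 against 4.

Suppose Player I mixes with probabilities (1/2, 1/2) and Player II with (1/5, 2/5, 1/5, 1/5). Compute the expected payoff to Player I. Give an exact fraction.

-9/5

Against (1/5, 2/5, 1/5, 1/5), each row's expected payoff is a: -2; b: -8/5.
Taking the (1/2, 1/2)-weighted average: (1/2)·(-2) + (1/2)·(-8/5) = -9/5.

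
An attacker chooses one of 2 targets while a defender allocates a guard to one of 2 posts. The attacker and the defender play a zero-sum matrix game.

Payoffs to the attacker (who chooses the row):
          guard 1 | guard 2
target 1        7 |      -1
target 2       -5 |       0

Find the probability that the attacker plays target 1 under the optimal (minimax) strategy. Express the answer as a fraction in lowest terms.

Row minima are -1 and -5, so the attacker's maximin is -1; column maxima are 7 and 0, so the defender's minimax is 0. These differ, so the equilibrium is in mixed strategies.
Let the attacker play target 1 with probability p. The defender is indifferent when 7p − 5(1−p) = −p, giving p = 5/13.

5/13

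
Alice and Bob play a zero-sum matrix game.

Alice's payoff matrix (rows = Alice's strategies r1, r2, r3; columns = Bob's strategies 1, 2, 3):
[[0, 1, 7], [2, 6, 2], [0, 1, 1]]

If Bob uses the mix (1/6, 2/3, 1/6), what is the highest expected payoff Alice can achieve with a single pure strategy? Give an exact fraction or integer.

14/3

r1: (0)·(1/6) + (1)·(2/3) + (7)·(1/6) = 11/6.
r2: (2)·(1/6) + (6)·(2/3) + (2)·(1/6) = 14/3.
r3: (0)·(1/6) + (1)·(2/3) + (1)·(1/6) = 5/6.
The best pure response is r2 with expected payoff 14/3.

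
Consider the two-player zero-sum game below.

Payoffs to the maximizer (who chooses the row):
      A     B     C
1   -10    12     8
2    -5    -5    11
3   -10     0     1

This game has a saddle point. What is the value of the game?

Row minima: -10, -5, -10 → the maximizer's maximin is -5.
Column maxima: -5, 12, 11 → the minimizer's minimax is -5.
They coincide at (2, A), so the value is -5.

-5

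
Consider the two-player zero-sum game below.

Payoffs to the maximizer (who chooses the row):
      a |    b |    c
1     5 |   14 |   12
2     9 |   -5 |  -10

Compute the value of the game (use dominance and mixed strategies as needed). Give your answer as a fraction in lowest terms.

79/13

Column b is strictly dominated by c for the minimizer (it gives the maximizer more in every row).
The remaining 2×2 game on (1, 2) × (a, c) has no saddle point. Let the maximizer play 1 with probability p; indifference gives 5p + 9(1−p) = 12p − 10(1−p), so p = 19/26.
Similarly the minimizer's optimal q on a is 11/13, and the value is 5·(11/13) + (12)·(2/13) = 79/13.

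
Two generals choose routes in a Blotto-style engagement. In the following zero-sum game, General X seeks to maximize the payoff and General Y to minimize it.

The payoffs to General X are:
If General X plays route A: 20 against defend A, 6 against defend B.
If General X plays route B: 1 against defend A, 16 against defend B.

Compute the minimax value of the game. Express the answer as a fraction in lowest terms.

314/29

Row minima are 6 and 1, so General X's maximin is 6; column maxima are 20 and 16, so General Y's minimax is 16. These differ, so the equilibrium is in mixed strategies.
Let General X play route A with probability p. General Y is indifferent when 20p + (1−p) = 6p + 16(1−p), giving p = 15/29.
Let General Y play defend A with probability q. General X is indifferent when 20q + 6(1−q) = q + 16(1−q), giving q = 10/29.
The value is 20·(10/29) + (6)·(19/29) = 314/29.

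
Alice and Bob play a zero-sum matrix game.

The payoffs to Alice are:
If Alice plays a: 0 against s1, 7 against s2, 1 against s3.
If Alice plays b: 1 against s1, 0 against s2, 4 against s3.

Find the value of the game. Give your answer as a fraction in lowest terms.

Column s3 is strictly dominated by s1 for Bob (it gives Alice more in every row).
The remaining 2×2 game on (a, b) × (s1, s2) has no saddle point. Let Alice play a with probability p; indifference gives (1−p) = 7p, so p = 1/8.
Similarly Bob's optimal q on s1 is 7/8, and the value is 0·(7/8) + (7)·(1/8) = 7/8.

7/8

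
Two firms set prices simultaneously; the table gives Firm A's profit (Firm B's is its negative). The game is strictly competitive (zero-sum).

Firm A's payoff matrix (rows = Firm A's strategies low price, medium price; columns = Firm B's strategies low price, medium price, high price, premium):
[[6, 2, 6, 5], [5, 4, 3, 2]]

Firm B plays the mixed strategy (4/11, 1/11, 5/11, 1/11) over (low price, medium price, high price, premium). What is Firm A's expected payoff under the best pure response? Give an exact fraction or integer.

61/11

low price: (6)·(4/11) + (2)·(1/11) + (6)·(5/11) + (5)·(1/11) = 61/11.
medium price: (5)·(4/11) + (4)·(1/11) + (3)·(5/11) + (2)·(1/11) = 41/11.
The best pure response is low price with expected payoff 61/11.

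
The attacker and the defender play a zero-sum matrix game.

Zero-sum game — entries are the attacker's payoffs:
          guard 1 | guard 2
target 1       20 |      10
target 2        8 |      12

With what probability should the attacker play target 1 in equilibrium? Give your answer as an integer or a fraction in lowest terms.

2/7

Row minima are 10 and 8, so the attacker's maximin is 10; column maxima are 20 and 12, so the defender's minimax is 12. These differ, so the equilibrium is in mixed strategies.
Let the attacker play target 1 with probability p. The defender is indifferent when 20p + 8(1−p) = 10p + 12(1−p), giving p = 2/7.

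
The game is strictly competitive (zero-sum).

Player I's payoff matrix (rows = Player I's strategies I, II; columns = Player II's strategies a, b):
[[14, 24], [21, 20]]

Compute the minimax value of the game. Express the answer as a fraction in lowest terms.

224/11

Row minima are 14 and 20, so Player I's maximin is 20; column maxima are 21 and 24, so Player II's minimax is 21. These differ, so the equilibrium is in mixed strategies.
Let Player I play I with probability p. Player II is indifferent when 14p + 21(1−p) = 24p + 20(1−p), giving p = 1/11.
Let Player II play a with probability q. Player I is indifferent when 14q + 24(1−q) = 21q + 20(1−q), giving q = 4/11.
The value is 14·(4/11) + (24)·(7/11) = 224/11.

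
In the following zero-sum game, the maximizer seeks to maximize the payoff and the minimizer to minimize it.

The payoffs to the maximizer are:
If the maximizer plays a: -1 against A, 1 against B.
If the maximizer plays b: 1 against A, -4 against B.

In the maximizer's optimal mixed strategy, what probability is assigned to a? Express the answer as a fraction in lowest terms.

Row minima are -1 and -4, so the maximizer's maximin is -1; column maxima are 1 and 1, so the minimizer's minimax is 1. These differ, so the equilibrium is in mixed strategies.
Let the maximizer play a with probability p. The minimizer is indifferent when −p + (1−p) = p − 4(1−p), giving p = 5/7.

5/7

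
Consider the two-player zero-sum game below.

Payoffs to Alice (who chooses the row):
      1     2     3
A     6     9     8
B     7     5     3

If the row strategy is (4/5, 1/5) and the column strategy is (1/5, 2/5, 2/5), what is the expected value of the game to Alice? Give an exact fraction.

183/25

Against (1/5, 2/5, 2/5), each row's expected payoff is A: 8; B: 23/5.
Taking the (4/5, 1/5)-weighted average: (4/5)·(8) + (1/5)·(23/5) = 183/25.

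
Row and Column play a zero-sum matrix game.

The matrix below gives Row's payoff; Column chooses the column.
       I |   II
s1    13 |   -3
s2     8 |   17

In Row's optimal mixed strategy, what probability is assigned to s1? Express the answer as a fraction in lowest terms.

Row minima are -3 and 8, so Row's maximin is 8; column maxima are 13 and 17, so Column's minimax is 13. These differ, so the equilibrium is in mixed strategies.
Let Row play s1 with probability p. Column is indifferent when 13p + 8(1−p) = −3p + 17(1−p), giving p = 9/25.

9/25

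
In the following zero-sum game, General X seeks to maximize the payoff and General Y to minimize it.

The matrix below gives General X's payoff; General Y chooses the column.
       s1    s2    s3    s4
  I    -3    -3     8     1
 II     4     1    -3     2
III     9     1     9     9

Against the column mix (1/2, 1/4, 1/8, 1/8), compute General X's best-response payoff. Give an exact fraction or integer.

7

I: (-3)·(1/2) + (-3)·(1/4) + (8)·(1/8) + (1)·(1/8) = -9/8.
II: (4)·(1/2) + (1)·(1/4) + (-3)·(1/8) + (2)·(1/8) = 17/8.
III: (9)·(1/2) + (1)·(1/4) + (9)·(1/8) + (9)·(1/8) = 7.
The best pure response is III with expected payoff 7.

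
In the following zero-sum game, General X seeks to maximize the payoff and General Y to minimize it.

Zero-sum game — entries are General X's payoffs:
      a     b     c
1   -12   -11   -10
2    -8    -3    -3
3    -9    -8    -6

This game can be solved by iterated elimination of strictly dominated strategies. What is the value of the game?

Column c is strictly dominated by a for General Y (-12<-10, -8<-3, -9<-6); eliminate c.
Row 3 is strictly dominated by row 2 (-8>-9, -3>-8); eliminate 3.
Row 1 is strictly dominated by row 2 (-8>-12, -3>-11); eliminate 1.
Column b is strictly dominated by a for General Y (-8<-3); eliminate b.
Only (2, a) remains, with payoff -8.

-8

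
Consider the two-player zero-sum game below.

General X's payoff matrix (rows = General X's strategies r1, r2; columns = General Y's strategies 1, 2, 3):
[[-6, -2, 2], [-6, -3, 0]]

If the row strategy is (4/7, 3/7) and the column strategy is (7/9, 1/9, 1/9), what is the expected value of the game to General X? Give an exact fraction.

-101/21

Against (7/9, 1/9, 1/9), each row's expected payoff is r1: -14/3; r2: -5.
Taking the (4/7, 3/7)-weighted average: (4/7)·(-14/3) + (3/7)·(-5) = -101/21.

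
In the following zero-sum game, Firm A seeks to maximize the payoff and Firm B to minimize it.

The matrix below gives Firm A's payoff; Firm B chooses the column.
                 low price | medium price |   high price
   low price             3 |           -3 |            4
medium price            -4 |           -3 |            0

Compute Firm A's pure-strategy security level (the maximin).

-3

The worst-case payoff for each row is low price: -3, medium price: -4.
The best of these is -3.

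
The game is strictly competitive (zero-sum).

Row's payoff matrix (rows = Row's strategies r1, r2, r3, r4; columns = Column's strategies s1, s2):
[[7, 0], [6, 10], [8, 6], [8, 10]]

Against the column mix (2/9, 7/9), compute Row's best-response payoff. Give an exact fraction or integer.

r1: (7)·(2/9) + (0)·(7/9) = 14/9.
r2: (6)·(2/9) + (10)·(7/9) = 82/9.
r3: (8)·(2/9) + (6)·(7/9) = 58/9.
r4: (8)·(2/9) + (10)·(7/9) = 86/9.
The best pure response is r4 with expected payoff 86/9.

86/9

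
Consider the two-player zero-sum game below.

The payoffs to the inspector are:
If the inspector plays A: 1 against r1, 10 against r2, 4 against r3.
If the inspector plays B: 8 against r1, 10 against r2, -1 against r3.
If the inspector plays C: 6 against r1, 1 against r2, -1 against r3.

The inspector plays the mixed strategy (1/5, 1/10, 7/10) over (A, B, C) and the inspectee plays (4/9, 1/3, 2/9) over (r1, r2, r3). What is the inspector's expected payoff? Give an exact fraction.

Against (4/9, 1/3, 2/9), each row's expected payoff is A: 14/3; B: 20/3; C: 25/9.
Taking the (1/5, 1/10, 7/10)-weighted average: (1/5)·(14/3) + (1/10)·(20/3) + (7/10)·(25/9) = 319/90.

319/90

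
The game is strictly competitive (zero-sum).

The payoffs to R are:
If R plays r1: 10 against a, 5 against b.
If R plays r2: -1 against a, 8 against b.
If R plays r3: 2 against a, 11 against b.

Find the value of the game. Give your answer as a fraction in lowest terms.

Row r2 is strictly dominated by row r3, so R never plays it.
The remaining 2×2 game on (r1, r3) × (a, b) has no saddle point. Let R play r1 with probability p; indifference gives 10p + 2(1−p) = 5p + 11(1−p), so p = 9/14.
Similarly C's optimal q on a is 3/7, and the value is 10·(3/7) + (5)·(4/7) = 50/7.

50/7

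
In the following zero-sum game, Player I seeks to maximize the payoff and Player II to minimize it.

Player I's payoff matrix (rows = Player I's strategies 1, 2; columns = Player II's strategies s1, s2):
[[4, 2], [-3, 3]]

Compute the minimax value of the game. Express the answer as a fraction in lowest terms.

9/4

Row minima are 2 and -3, so Player I's maximin is 2; column maxima are 4 and 3, so Player II's minimax is 3. These differ, so the equilibrium is in mixed strategies.
Let Player I play 1 with probability p. Player II is indifferent when 4p − 3(1−p) = 2p + 3(1−p), giving p = 3/4.
Let Player II play s1 with probability q. Player I is indifferent when 4q + 2(1−q) = −3q + 3(1−q), giving q = 1/8.
The value is 4·(1/8) + (2)·(7/8) = 9/4.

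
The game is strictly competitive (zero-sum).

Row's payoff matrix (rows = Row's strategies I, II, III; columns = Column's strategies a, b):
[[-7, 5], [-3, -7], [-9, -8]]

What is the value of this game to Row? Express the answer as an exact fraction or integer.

Row III is strictly dominated by row II, so Row never plays it.
The remaining 2×2 game on (I, II) × (a, b) has no saddle point. Let Row play I with probability p; indifference gives −7p − 3(1−p) = 5p − 7(1−p), so p = 1/4.
Similarly Column's optimal q on a is 3/4, and the value is -7·(3/4) + (5)·(1/4) = -4.

-4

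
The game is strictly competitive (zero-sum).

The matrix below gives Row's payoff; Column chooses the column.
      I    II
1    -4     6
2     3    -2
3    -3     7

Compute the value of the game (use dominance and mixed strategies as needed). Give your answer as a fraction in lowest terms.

1

Row 1 is strictly dominated by row 3, so Row never plays it.
The remaining 2×2 game on (2, 3) × (I, II) has no saddle point. Let Row play 2 with probability p; indifference gives 3p − 3(1−p) = −2p + 7(1−p), so p = 2/3.
Similarly Column's optimal q on I is 3/5, and the value is 3·(3/5) + (-2)·(2/5) = 1.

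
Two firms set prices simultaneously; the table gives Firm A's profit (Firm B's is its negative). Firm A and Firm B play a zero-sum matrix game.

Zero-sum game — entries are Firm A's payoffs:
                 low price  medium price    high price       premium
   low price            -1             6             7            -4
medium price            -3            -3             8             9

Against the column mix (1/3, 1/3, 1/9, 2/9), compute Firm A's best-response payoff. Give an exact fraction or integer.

14/9

low price: (-1)·(1/3) + (6)·(1/3) + (7)·(1/9) + (-4)·(2/9) = 14/9.
medium price: (-3)·(1/3) + (-3)·(1/3) + (8)·(1/9) + (9)·(2/9) = 8/9.
The best pure response is low price with expected payoff 14/9.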